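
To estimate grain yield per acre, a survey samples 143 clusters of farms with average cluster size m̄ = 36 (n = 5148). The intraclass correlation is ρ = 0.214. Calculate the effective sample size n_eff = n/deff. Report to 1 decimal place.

606.4

deff = 1 + (36 − 1)·0.214 = 1 + 7.49 = 8.49.
n_eff = 5148 / 8.49 = 606.4.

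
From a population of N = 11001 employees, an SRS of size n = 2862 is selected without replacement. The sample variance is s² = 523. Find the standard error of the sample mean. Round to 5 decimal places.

Under SRS without replacement, Var(ȳ) = (1 − f)·s²/n with f = n/N = 2862/11001 = 0.26015817.
Var(ȳ) = (1 − 0.26015817)·523/2862 = 0.73984183·0.18273934 = 0.13519821.
SE(ȳ) = √(0.13519821) = 0.36769.

0.36769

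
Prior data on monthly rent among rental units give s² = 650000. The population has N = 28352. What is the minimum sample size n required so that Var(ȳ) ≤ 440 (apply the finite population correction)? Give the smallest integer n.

Without fpc, n₀ = s²/D = 650000/440 = 1477.2727.
With fpc, (1 − n/N)·s²/n ≤ D requires n ≥ n₀/(1 + n₀/N) = 1477.2727/(1 + 1477.2727/28352) = 1404.1119.
Rounding up, n = 1405.

1405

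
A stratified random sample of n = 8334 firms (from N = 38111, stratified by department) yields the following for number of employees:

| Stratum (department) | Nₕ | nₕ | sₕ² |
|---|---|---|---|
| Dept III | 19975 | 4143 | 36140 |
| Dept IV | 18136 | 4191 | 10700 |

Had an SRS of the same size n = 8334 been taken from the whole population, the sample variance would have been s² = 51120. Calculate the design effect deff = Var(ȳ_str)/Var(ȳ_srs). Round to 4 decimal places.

0.4891

Var(ȳ_str) = Σ Wₕ²(1−fₕ)sₕ²/nₕ with Wₕ = Nₕ/38111:
  Dept III: (19975/38111)²·(1−4143/19975)·36140/4143 = 1.8993067
  Dept IV: (18136/38111)²·(1−4191/18136)·10700/4191 = 0.44455495
  → Var(ȳ_str) = 2.3438617.
Var(ȳ_srs) = (1 − 8334/38111)·51120/8334 = 4.7925643.
deff = 2.3438617 / 4.7925643 = 0.4891.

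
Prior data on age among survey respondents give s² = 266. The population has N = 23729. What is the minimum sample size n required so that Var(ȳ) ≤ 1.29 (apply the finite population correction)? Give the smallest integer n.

205

Without fpc, n₀ = s²/D = 266/1.29 = 206.2016.
With fpc, (1 − n/N)·s²/n ≤ D requires n ≥ n₀/(1 + n₀/N) = 206.2016/(1 + 206.2016/23729) = 204.4252.
Rounding up, n = 205.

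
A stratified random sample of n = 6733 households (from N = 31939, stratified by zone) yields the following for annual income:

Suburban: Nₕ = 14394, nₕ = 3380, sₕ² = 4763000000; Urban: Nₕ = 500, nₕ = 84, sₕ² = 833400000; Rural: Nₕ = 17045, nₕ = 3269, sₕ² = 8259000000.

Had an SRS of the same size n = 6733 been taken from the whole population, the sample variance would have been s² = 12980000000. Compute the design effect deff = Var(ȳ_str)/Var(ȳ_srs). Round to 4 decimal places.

Var(ȳ_str) = Σ Wₕ²(1−fₕ)sₕ²/nₕ with Wₕ = Nₕ/31939:
  Suburban: (14394/31939)²·(1−3380/14394)·4763000000/3380 = 219001.87
  Urban: (500/31939)²·(1−84/500)·833400000/84 = 2022.9955
  Rural: (17045/31939)²·(1−3269/17045)·8259000000/3269 = 581554.01
  → Var(ȳ_str) = 802578.88.
Var(ȳ_srs) = (1 − 6733/31939)·12980000000/6733 = 1.5214185 × 10^6.
deff = 802578.88 / (1.5214185 × 10^6) = 0.5275.

0.5275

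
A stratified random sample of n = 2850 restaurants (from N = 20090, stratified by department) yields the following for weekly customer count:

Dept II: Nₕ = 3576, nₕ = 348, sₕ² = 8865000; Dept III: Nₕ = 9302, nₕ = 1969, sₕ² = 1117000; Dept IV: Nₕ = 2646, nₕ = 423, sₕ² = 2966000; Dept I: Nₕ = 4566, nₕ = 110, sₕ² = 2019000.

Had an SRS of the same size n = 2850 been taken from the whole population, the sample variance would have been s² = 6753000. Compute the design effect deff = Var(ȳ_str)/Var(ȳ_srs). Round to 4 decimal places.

Var(ȳ_str) = Σ Wₕ²(1−fₕ)sₕ²/nₕ with Wₕ = Nₕ/20090:
  Dept II: (3576/20090)²·(1−348/3576)·8865000/348 = 728.56895
  Dept III: (9302/20090)²·(1−1969/9302)·1117000/1969 = 95.87505
  Dept IV: (2646/20090)²·(1−423/2646)·2966000/423 = 102.18807
  Dept I: (4566/20090)²·(1−110/4566)·2019000/110 = 925.26226
  → Var(ȳ_str) = 1851.8943.
Var(ȳ_srs) = (1 − 2850/20090)·6753000/2850 = 2033.3363.
deff = 1851.8943 / 2033.3363 = 0.9108.

0.9108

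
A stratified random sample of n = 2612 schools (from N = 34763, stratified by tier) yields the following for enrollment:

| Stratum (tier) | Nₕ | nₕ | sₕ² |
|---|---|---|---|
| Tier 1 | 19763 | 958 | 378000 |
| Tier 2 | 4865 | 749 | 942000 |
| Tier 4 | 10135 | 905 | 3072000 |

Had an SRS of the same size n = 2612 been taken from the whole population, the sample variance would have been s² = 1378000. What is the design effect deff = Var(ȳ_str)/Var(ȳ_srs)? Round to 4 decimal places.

Var(ȳ_str) = Σ Wₕ²(1−fₕ)sₕ²/nₕ with Wₕ = Nₕ/34763:
  Tier 1: (19763/34763)²·(1−958/19763)·378000/958 = 121.34391
  Tier 2: (4865/34763)²·(1−749/4865)·942000/749 = 20.839764
  Tier 4: (10135/34763)²·(1−905/10135)·3072000/905 = 262.76262
  → Var(ȳ_str) = 404.94629.
Var(ȳ_srs) = (1 − 2612/34763)·1378000/2612 = 487.92524.
deff = 404.94629 / 487.92524 = 0.8299.

0.8299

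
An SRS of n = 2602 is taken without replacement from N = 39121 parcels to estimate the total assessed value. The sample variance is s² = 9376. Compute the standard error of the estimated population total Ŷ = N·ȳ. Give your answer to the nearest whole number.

Var(Ŷ) = N²·Var(ȳ) = N²·(1 − n/N)·s²/n.
f = 2602/39121 = 0.06651159; Var(ȳ) = 0.93348841·9376/2602 = 3.3637153.
Var(Ŷ) = 39121² · 3.3637153 = 5.148007 × 10^9.
SE(Ŷ) = √(5.148007 × 10^9) = 71750.

71750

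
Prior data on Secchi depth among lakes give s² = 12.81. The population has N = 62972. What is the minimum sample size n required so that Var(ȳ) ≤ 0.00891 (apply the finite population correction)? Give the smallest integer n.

1406

Without fpc, n₀ = s²/D = 12.81/0.00891 = 1437.7104.
With fpc, (1 − n/N)·s²/n ≤ D requires n ≥ n₀/(1 + n₀/N) = 1437.7104/(1 + 1437.7104/62972) = 1405.6188.
Rounding up, n = 1406.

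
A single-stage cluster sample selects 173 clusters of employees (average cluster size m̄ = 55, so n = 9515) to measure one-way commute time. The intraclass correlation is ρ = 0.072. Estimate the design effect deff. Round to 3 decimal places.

4.888

deff = 1 + (55 − 1)·0.072 = 1 + 3.888 = 4.888.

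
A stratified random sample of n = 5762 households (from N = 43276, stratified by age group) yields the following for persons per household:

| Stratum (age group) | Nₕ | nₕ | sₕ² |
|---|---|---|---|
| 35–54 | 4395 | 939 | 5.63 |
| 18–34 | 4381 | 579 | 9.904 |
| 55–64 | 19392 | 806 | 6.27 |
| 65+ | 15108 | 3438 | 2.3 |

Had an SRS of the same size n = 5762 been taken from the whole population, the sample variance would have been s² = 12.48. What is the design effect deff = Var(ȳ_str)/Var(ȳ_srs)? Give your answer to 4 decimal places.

0.9378

Var(ȳ_str) = Σ Wₕ²(1−fₕ)sₕ²/nₕ with Wₕ = Nₕ/43276:
  35–54: (4395/43276)²·(1−939/4395)·5.63/939 = 4.8627416 × 10^-5
  18–34: (4381/43276)²·(1−579/4381)·9.904/579 = 1.5213292 × 10^-4
  55–64: (19392/43276)²·(1−806/19392)·6.27/806 = 0.0014970862
  65+: (15108/43276)²·(1−3438/15108)·2.3/3438 = 6.2980423 × 10^-5
  → Var(ȳ_str) = 0.001760827.
Var(ȳ_srs) = (1 − 5762/43276)·12.48/5762 = 0.0018775331.
deff = 0.001760827 / 0.0018775331 = 0.9378.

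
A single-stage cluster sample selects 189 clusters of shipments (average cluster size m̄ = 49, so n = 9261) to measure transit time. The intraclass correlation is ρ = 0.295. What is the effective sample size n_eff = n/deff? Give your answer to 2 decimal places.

deff = 1 + (49 − 1)·0.295 = 1 + 14.16 = 15.16.
n_eff = 9261 / 15.16 = 610.88.

610.88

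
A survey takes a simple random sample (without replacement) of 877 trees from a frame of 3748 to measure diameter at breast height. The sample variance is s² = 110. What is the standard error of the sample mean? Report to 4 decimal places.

Under SRS without replacement, Var(ȳ) = (1 − f)·s²/n with f = n/N = 877/3748 = 0.23399146.
Var(ȳ) = (1 − 0.23399146)·110/877 = 0.76600854·0.12542759 = 0.096078608.
SE(ȳ) = √(0.096078608) = 0.3100.

0.3100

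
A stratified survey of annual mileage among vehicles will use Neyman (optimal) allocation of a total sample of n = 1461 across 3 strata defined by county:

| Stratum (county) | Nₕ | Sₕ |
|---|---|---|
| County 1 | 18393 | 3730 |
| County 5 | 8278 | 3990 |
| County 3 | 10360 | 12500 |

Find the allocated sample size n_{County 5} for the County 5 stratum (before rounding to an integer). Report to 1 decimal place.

208.8

Neyman allocation: nₕ = n·NₕSₕ / Σⱼ NⱼSⱼ.
Σ NⱼSⱼ = 18393·3730 + 8278·3990 + 10360·12500 = 2.3113511 × 10^8.
n_{County 5} = 1461·8278·3990 / (2.3113511 × 10^8) = 208.8.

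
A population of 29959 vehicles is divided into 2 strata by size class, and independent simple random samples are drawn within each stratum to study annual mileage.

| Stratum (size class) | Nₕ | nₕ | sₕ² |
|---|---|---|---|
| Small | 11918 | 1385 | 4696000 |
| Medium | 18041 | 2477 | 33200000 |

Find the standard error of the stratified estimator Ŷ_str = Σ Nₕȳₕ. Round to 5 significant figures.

Var(Ŷ_str) = Σₕ Nₕ²(1 − fₕ)sₕ²/nₕ.
Small: 11918²·(1 − 1385/11918)·4696000/1385 = 4.2563152 × 10^11.
Medium: 18041²·(1 − 2477/18041)·33200000/2477 = 3.7635172 × 10^12.
Sum = 4.1891487 × 10^12.
SE = √(4.1891487 × 10^12) = 2.0467 × 10^6.

2.0467 × 10^6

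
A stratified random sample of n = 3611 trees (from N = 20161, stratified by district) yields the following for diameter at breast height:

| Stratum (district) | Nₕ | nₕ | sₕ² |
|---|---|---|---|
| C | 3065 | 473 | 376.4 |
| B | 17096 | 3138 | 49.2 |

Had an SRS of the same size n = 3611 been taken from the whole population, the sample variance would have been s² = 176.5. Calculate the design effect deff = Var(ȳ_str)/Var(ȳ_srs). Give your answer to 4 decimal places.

0.6170

Var(ȳ_str) = Σ Wₕ²(1−fₕ)sₕ²/nₕ with Wₕ = Nₕ/20161:
  C: (3065/20161)²·(1−473/3065)·376.4/473 = 0.01555356
  B: (17096/20161)²·(1−3138/17096)·49.2/3138 = 0.0092046171
  → Var(ȳ_str) = 0.024758177.
Var(ȳ_srs) = (1 − 3611/20161)·176.5/3611 = 0.040123901.
deff = 0.024758177 / 0.040123901 = 0.6170.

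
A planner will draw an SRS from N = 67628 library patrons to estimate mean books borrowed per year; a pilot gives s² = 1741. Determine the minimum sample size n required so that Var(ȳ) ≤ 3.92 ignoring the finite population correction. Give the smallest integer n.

445

Without fpc, n₀ = s²/D = 1741/3.92 = 444.1327.
Rounding up, n = 445.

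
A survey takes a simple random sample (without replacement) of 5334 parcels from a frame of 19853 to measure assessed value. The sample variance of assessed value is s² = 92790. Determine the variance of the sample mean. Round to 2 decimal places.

Under SRS without replacement, Var(ȳ) = (1 − f)·s²/n with f = n/N = 5334/19853 = 0.26867476.
Var(ȳ) = (1 − 0.26867476)·92790/5334 = 0.73132524·17.395951 = 12.722098.

12.72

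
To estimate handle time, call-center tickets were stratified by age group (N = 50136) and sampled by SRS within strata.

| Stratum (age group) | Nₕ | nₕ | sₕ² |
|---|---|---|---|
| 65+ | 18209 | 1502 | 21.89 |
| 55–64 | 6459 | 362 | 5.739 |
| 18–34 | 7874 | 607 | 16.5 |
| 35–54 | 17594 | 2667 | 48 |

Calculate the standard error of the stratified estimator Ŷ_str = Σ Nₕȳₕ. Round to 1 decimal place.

3367.5

Var(Ŷ_str) = Σₕ Nₕ²(1 − fₕ)sₕ²/nₕ.
65+: 18209²·(1 − 1502/18209)·21.89/1502 = 4.4336397 × 10^6.
55–64: 6459²·(1 − 362/6459)·5.739/362 = 624322.71.
18–34: 7874²·(1 − 607/7874)·16.5/607 = 1.5554134 × 10^6.
35–54: 17594²·(1 − 2667/17594)·48/2667 = 4.7266707 × 10^6.
Sum = 1.1340047 × 10^7.
SE = √(1.1340047 × 10^7) = 3367.5.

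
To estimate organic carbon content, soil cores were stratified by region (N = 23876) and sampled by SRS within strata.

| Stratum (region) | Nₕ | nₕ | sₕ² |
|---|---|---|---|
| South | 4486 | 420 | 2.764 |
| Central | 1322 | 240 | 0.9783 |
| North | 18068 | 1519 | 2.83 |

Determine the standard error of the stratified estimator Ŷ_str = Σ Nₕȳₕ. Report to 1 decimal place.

Var(Ŷ_str) = Σₕ Nₕ²(1 − fₕ)sₕ²/nₕ.
South: 4486²·(1 − 420/4486)·2.764/420 = 120037.07.
Central: 1322²·(1 − 240/1322)·0.9783/240 = 5830.6843.
North: 18068²·(1 − 1519/18068)·2.83/1519 = 557070.93.
Sum = 682938.68.
SE = √(682938.68) = 826.4.

826.4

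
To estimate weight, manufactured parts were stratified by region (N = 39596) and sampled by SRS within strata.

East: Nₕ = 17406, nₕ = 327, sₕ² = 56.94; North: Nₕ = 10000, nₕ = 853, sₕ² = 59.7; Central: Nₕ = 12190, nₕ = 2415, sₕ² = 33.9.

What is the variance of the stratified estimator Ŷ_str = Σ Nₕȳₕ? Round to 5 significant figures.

5.9839 × 10^7

Var(Ŷ_str) = Σₕ Nₕ²(1 − fₕ)sₕ²/nₕ.
East: 17406²·(1 − 327/17406)·56.94/327 = 5.1764393 × 10^7.
North: 10000²·(1 − 853/10000)·59.7/853 = 6.4018277 × 10^6.
Central: 12190²·(1 − 2415/12190)·33.9/2415 = 1.6726421 × 10^6.
Sum = 5.9838863 × 10^7.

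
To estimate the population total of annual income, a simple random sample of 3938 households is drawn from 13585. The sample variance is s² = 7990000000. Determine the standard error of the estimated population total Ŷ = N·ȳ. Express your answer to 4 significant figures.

1.631 × 10^7

Var(Ŷ) = N²·Var(ȳ) = N²·(1 − n/N)·s²/n.
f = 3938/13585 = 0.28987854; Var(ȳ) = 0.71012146·7990000000/3938 = 1.4408 × 10^6.
Var(Ŷ) = 13585² · (1.4408 × 10^6) = 2.6590285 × 10^14.
SE(Ŷ) = √(2.6590285 × 10^14) = 1.631 × 10^7.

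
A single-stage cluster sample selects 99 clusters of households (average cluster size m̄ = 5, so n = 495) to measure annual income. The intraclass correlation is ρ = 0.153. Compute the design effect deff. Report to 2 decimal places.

deff = 1 + (5 − 1)·0.153 = 1 + 0.612 = 1.612.

1.61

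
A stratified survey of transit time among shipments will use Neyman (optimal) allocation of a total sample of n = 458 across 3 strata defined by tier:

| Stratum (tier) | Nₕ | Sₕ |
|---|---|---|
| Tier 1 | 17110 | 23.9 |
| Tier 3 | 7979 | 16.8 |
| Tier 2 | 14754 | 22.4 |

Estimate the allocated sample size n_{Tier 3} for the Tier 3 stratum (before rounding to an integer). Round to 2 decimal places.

Neyman allocation: nₕ = n·NₕSₕ / Σⱼ NⱼSⱼ.
Σ NⱼSⱼ = 17110·23.9 + 7979·16.8 + 14754·22.4 = 873465.8.
n_{Tier 3} = 458·7979·16.8 / 873465.8 = 70.29.

70.29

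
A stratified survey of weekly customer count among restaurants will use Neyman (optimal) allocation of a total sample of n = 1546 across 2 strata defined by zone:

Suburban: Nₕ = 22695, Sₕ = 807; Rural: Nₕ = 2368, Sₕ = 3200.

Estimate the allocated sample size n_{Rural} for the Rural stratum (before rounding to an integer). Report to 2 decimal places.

452.45

Neyman allocation: nₕ = n·NₕSₕ / Σⱼ NⱼSⱼ.
Σ NⱼSⱼ = 22695·807 + 2368·3200 = 2.5892465 × 10^7.
n_{Rural} = 1546·2368·3200 / (2.5892465 × 10^7) = 452.45.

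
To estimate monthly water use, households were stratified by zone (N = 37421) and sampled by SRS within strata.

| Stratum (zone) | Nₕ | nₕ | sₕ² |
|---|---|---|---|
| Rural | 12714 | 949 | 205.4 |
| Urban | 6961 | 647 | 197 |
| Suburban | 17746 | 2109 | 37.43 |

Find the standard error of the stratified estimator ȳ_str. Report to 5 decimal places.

Var(ȳ_str) = Σₕ Wₕ²(1 − fₕ)sₕ²/nₕ with Wₕ = Nₕ/N, N = 37421.
Rural: Wₕ = 0.33975575; term = 0.33975575²·(1 − 0.07464213)·205.4/949 = 0.023119455.
Urban: Wₕ = 0.18601855; term = 0.18601855²·(1 − 0.09294642)·197/647 = 0.0095566874.
Suburban: Wₕ = 0.47422570; term = 0.47422570²·(1 − 0.11884368)·37.43/2109 = 0.0035169515.
Sum = 0.036193094.
SE = √(0.036193094) = 0.19024.

0.19024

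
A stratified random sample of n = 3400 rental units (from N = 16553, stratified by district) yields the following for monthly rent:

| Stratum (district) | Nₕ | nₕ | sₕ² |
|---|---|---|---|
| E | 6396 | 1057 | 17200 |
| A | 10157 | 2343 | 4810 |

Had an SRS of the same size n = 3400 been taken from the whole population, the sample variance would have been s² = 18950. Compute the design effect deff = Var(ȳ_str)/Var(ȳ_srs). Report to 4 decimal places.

0.5922

Var(ȳ_str) = Σ Wₕ²(1−fₕ)sₕ²/nₕ with Wₕ = Nₕ/16553:
  E: (6396/16553)²·(1−1057/6396)·17200/1057 = 2.0280021
  A: (10157/16553)²·(1−2343/10157)·4810/2343 = 0.59464561
  → Var(ȳ_str) = 2.6226477.
Var(ȳ_srs) = (1 − 3400/16553)·18950/3400 = 4.4287218.
deff = 2.6226477 / 4.4287218 = 0.5922.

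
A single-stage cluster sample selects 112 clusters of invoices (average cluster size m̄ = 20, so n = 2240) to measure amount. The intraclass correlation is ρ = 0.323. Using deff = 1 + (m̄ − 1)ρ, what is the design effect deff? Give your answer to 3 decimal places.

7.137

deff = 1 + (20 − 1)·0.323 = 1 + 6.137 = 7.137.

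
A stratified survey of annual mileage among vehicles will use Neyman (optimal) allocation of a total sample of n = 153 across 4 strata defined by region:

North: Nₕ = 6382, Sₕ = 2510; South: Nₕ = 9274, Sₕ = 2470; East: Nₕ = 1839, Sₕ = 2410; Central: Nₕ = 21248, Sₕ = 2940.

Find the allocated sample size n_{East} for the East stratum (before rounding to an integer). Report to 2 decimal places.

Neyman allocation: nₕ = n·NₕSₕ / Σⱼ NⱼSⱼ.
Σ NⱼSⱼ = 6382·2510 + 9274·2470 + 1839·2410 + 21248·2940 = 1.0582671 × 10^8.
n_{East} = 153·1839·2410 / (1.0582671 × 10^8) = 6.41.

6.41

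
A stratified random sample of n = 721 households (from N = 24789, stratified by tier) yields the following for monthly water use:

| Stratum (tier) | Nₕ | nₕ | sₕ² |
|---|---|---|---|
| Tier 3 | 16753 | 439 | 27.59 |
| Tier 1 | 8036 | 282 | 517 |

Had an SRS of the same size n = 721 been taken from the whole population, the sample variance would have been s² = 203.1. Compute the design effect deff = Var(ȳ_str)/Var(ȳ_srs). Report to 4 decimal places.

Var(ȳ_str) = Σ Wₕ²(1−fₕ)sₕ²/nₕ with Wₕ = Nₕ/24789:
  Tier 3: (16753/24789)²·(1−439/16753)·27.59/439 = 0.0279526
  Tier 1: (8036/24789)²·(1−282/8036)·517/282 = 0.18590418
  → Var(ȳ_str) = 0.21385678.
Var(ȳ_srs) = (1 − 721/24789)·203.1/721 = 0.27349894.
deff = 0.21385678 / 0.27349894 = 0.7819.

0.7819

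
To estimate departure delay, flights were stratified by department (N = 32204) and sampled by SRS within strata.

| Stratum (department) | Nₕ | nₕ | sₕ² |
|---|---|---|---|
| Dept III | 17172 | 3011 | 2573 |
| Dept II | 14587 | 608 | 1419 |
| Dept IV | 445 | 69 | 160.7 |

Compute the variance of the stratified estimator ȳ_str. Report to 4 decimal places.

0.6596

Var(ȳ_str) = Σₕ Wₕ²(1 − fₕ)sₕ²/nₕ with Wₕ = Nₕ/N, N = 32204.
Dept III: Wₕ = 0.53322569; term = 0.53322569²·(1 − 0.17534358)·2573/3011 = 0.20036608.
Dept II: Wₕ = 0.45295615; term = 0.45295615²·(1 − 0.04168095)·1419/608 = 0.45888226.
Dept IV: Wₕ = 0.01381816; term = 0.01381816²·(1 − 0.15505618)·160.7/69 = 3.7574655 × 10^-4.
Sum = 0.65962409.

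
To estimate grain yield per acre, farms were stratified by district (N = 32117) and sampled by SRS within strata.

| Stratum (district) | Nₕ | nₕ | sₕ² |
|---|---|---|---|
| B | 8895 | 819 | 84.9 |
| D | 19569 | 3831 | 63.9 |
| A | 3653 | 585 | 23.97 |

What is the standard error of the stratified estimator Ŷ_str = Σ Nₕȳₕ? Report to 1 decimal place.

3611.5

Var(Ŷ_str) = Σₕ Nₕ²(1 − fₕ)sₕ²/nₕ.
B: 8895²·(1 − 819/8895)·84.9/819 = 7.4467376 × 10^6.
D: 19569²·(1 − 3831/19569)·63.9/3831 = 5.1369682 × 10^6.
A: 3653²·(1 − 585/3653)·23.97/585 = 459216.19.
Sum = 1.3042922 × 10^7.
SE = √(1.3042922 × 10^7) = 3611.5.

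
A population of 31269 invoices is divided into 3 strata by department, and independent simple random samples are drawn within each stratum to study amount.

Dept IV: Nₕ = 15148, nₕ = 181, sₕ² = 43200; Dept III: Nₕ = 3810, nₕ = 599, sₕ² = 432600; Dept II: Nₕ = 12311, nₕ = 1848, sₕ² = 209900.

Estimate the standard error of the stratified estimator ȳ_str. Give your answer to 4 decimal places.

Var(ȳ_str) = Σₕ Wₕ²(1 − fₕ)sₕ²/nₕ with Wₕ = Nₕ/N, N = 31269.
Dept IV: Wₕ = 0.48444146; term = 0.48444146²·(1 − 0.01194877)·43200/181 = 55.343579.
Dept III: Wₕ = 0.12184592; term = 0.12184592²·(1 − 0.15721785)·432600/599 = 9.0364321.
Dept II: Wₕ = 0.39371262; term = 0.39371262²·(1 − 0.15010966)·209900/1848 = 14.963461.
Sum = 79.343472.
SE = √(79.343472) = 8.9075.

8.9075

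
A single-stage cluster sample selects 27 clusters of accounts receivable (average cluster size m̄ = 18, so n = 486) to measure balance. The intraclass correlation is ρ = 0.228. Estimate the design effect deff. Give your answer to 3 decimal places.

deff = 1 + (18 − 1)·0.228 = 1 + 3.876 = 4.876.

4.876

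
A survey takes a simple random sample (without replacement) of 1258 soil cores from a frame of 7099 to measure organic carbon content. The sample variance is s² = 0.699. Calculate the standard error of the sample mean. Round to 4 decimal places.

Under SRS without replacement, Var(ȳ) = (1 − f)·s²/n with f = n/N = 1258/7099 = 0.17720806.
Var(ȳ) = (1 − 0.17720806)·0.699/1258 = 0.82279194·5.5564388 × 10^-4 = 4.5717931 × 10^-4.
SE(ȳ) = √(4.5717931 × 10^-4) = 0.0214.

0.0214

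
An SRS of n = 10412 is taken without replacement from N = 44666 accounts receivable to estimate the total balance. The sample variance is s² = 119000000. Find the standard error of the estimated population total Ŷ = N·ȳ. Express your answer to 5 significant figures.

4.1817 × 10^6

Var(Ŷ) = N²·Var(ȳ) = N²·(1 − n/N)·s²/n.
f = 10412/44666 = 0.23310796; Var(ȳ) = 0.76689204·119000000/10412 = 8764.9014.
Var(Ŷ) = 44666² · 8764.9014 = 1.748643 × 10^13.
SE(Ŷ) = √(1.748643 × 10^13) = 4.1817 × 10^6.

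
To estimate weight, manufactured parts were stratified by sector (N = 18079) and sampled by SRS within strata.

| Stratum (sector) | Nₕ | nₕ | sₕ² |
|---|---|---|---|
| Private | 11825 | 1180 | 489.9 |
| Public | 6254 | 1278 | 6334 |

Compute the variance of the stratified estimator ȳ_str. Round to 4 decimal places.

Var(ȳ_str) = Σₕ Wₕ²(1 − fₕ)sₕ²/nₕ with Wₕ = Nₕ/N, N = 18079.
Private: Wₕ = 0.65407379; term = 0.65407379²·(1 − 0.09978858)·489.9/1180 = 0.15989079.
Public: Wₕ = 0.34592621; term = 0.34592621²·(1 − 0.20434922)·6334/1278 = 0.47188551.
Sum = 0.6317763.

0.6318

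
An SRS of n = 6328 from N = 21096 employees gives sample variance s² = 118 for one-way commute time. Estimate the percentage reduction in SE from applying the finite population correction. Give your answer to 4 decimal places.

f = n/N = 6328/21096 = 0.29996208.
SE_no-fpc = √(s²/n) = 0.13655505; SE_fpc = √((1−f)s²/n) = 0.11425325.
Ratio = √(1−f) = 0.83668269. Reduction = 100·(1 − 0.83668269) = 16.3317%.

16.3317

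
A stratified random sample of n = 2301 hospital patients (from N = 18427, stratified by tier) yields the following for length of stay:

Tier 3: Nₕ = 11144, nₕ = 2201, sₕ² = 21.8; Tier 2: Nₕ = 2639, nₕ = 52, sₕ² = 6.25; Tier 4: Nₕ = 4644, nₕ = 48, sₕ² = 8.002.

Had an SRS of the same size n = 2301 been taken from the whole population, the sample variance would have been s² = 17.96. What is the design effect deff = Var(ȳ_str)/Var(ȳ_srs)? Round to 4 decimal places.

2.3135

Var(ȳ_str) = Σ Wₕ²(1−fₕ)sₕ²/nₕ with Wₕ = Nₕ/18427:
  Tier 3: (11144/18427)²·(1−2201/11144)·21.8/2201 = 0.0029070434
  Tier 2: (2639/18427)²·(1−52/2639)·6.25/52 = 0.0024165914
  Tier 4: (4644/18427)²·(1−48/4644)·8.002/48 = 0.01047901
  → Var(ȳ_str) = 0.015802645.
Var(ȳ_srs) = (1 − 2301/18427)·17.96/2301 = 0.0068306453.
deff = 0.015802645 / 0.0068306453 = 2.3135.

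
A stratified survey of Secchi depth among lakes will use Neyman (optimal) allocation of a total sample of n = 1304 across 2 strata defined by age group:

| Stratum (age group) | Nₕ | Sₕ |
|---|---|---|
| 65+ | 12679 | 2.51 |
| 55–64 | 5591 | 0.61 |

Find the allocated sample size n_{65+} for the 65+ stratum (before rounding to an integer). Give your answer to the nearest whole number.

Neyman allocation: nₕ = n·NₕSₕ / Σⱼ NⱼSⱼ.
Σ NⱼSⱼ = 12679·2.51 + 5591·0.61 = 35234.8.
n_{65+} = 1304·12679·2.51 / 35234.8 = 1178.

1178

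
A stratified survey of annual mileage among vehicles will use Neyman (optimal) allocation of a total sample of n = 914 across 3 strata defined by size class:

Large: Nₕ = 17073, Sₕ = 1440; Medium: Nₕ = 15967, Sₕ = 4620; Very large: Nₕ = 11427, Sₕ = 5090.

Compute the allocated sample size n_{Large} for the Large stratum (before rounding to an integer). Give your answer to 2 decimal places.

143.57

Neyman allocation: nₕ = n·NₕSₕ / Σⱼ NⱼSⱼ.
Σ NⱼSⱼ = 17073·1440 + 15967·4620 + 11427·5090 = 1.5651609 × 10^8.
n_{Large} = 914·17073·1440 / (1.5651609 × 10^8) = 143.57.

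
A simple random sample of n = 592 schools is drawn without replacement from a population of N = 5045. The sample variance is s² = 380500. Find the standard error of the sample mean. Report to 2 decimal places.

Under SRS without replacement, Var(ȳ) = (1 − f)·s²/n with f = n/N = 592/5045 = 0.11734390.
Var(ȳ) = (1 − 0.11734390)·380500/592 = 0.88265610·642.73649 = 567.31528.
SE(ȳ) = √(567.31528) = 23.82.

23.82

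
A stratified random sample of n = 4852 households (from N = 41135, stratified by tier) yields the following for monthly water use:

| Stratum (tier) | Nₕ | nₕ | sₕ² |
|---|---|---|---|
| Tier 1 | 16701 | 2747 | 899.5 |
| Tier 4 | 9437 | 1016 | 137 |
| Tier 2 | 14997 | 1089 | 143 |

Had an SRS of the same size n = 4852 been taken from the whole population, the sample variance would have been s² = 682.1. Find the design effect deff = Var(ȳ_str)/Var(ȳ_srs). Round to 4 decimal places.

0.5453

Var(ȳ_str) = Σ Wₕ²(1−fₕ)sₕ²/nₕ with Wₕ = Nₕ/41135:
  Tier 1: (16701/41135)²·(1−2747/16701)·899.5/2747 = 0.045098355
  Tier 4: (9437/41135)²·(1−1016/9437)·137/1016 = 0.0063328832
  Tier 2: (14997/41135)²·(1−1089/14997)·143/1089 = 0.016186548
  → Var(ȳ_str) = 0.067617786.
Var(ȳ_srs) = (1 − 4852/41135)·682.1/4852 = 0.12399922.
deff = 0.067617786 / 0.12399922 = 0.5453.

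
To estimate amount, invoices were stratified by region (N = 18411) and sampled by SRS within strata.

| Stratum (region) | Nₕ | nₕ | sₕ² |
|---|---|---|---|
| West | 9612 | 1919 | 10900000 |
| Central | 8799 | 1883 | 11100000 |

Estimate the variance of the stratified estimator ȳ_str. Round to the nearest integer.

2297

Var(ȳ_str) = Σₕ Wₕ²(1 − fₕ)sₕ²/nₕ with Wₕ = Nₕ/N, N = 18411.
West: Wₕ = 0.52207919; term = 0.52207919²·(1 − 0.19964628)·10900000/1919 = 1239.0997.
Central: Wₕ = 0.47792081; term = 0.47792081²·(1 − 0.21400159)·11100000/1883 = 1058.2937.
Sum = 2297.3934.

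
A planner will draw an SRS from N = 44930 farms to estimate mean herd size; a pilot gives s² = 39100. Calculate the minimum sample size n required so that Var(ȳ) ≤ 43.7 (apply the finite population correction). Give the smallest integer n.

878

Without fpc, n₀ = s²/D = 39100/43.7 = 894.7368.
With fpc, (1 − n/N)·s²/n ≤ D requires n ≥ n₀/(1 + n₀/N) = 894.7368/(1 + 894.7368/44930) = 877.2669.
Rounding up, n = 878.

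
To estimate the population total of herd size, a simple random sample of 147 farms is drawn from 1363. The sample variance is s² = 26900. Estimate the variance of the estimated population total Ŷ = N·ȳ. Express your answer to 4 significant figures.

3.033 × 10^8

Var(Ŷ) = N²·Var(ȳ) = N²·(1 − n/N)·s²/n.
f = 147/1363 = 0.10785033; Var(ȳ) = 0.89214967·26900/147 = 163.25732.
Var(Ŷ) = 1363² · 163.25732 = 3.0329439 × 10^8.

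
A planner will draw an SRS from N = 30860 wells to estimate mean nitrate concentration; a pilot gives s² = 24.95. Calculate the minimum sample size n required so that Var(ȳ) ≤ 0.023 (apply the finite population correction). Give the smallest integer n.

1048

Without fpc, n₀ = s²/D = 24.95/0.023 = 1084.7826.
With fpc, (1 − n/N)·s²/n ≤ D requires n ≥ n₀/(1 + n₀/N) = 1084.7826/(1 + 1084.7826/30860) = 1047.9455.
Rounding up, n = 1048.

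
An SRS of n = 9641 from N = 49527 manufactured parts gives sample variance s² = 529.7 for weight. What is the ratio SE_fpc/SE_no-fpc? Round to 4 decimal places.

0.8974

f = n/N = 9641/49527 = 0.19466150.
SE_no-fpc = √(s²/n) = 0.23439802; SE_fpc = √((1−f)s²/n) = 0.21035032.
Ratio = √(1−f) = 0.89740654.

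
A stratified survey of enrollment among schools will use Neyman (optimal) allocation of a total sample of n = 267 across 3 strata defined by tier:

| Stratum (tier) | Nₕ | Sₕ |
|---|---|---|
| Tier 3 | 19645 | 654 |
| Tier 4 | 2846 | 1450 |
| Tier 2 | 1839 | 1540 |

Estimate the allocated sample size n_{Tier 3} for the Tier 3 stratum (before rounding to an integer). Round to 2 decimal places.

173.19

Neyman allocation: nₕ = n·NₕSₕ / Σⱼ NⱼSⱼ.
Σ NⱼSⱼ = 19645·654 + 2846·1450 + 1839·1540 = 1.980659 × 10^7.
n_{Tier 3} = 267·19645·654 / (1.980659 × 10^7) = 173.19.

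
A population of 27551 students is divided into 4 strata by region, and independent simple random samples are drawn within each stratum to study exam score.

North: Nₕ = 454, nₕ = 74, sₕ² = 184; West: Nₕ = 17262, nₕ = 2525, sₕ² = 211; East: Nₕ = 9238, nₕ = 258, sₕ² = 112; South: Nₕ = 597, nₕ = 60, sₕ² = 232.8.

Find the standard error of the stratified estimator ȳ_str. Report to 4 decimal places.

Var(ȳ_str) = Σₕ Wₕ²(1 − fₕ)sₕ²/nₕ with Wₕ = Nₕ/N, N = 27551.
North: Wₕ = 0.01647853; term = 0.01647853²·(1 − 0.16299559)·184/74 = 5.651332 × 10^-4.
West: Wₕ = 0.62654713; term = 0.62654713²·(1 − 0.14627506)·211/2525 = 0.028005707.
East: Wₕ = 0.33530543; term = 0.33530543²·(1 − 0.02792812)·112/258 = 0.047443626.
South: Wₕ = 0.02166890; term = 0.02166890²·(1 − 0.10050251)·232.8/60 = 0.0016387232.
Sum = 0.077653189.
SE = √(0.077653189) = 0.2787.

0.2787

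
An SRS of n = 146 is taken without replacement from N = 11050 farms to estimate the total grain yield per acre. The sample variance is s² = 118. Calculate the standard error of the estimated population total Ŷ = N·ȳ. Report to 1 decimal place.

Var(Ŷ) = N²·Var(ȳ) = N²·(1 − n/N)·s²/n.
f = 146/11050 = 0.01321267; Var(ȳ) = 0.98678733·118/146 = 0.79754045.
Var(Ŷ) = 11050² · 0.79754045 = 9.7381683 × 10^7.
SE(Ŷ) = √(9.7381683 × 10^7) = 9868.2.

9868.2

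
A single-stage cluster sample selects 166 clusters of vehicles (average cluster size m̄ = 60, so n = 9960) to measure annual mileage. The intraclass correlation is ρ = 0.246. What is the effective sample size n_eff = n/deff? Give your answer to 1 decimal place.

deff = 1 + (60 − 1)·0.246 = 1 + 14.514 = 15.514.
n_eff = 9960 / 15.514 = 642.0.

642.0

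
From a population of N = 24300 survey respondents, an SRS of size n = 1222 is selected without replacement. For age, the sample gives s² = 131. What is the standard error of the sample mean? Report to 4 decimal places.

Under SRS without replacement, Var(ȳ) = (1 − f)·s²/n with f = n/N = 1222/24300 = 0.05028807.
Var(ȳ) = (1 − 0.05028807)·131/1222 = 0.94971193·0.10720131 = 0.10181036.
SE(ȳ) = √(0.10181036) = 0.3191.

0.3191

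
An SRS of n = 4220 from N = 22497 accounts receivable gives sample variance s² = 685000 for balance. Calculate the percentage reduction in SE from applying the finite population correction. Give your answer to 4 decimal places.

9.8657

f = n/N = 4220/22497 = 0.18758057.
SE_no-fpc = √(s²/n) = 12.740576; SE_fpc = √((1−f)s²/n) = 11.483631.
Ratio = √(1−f) = 0.90134313. Reduction = 100·(1 − 0.90134313) = 9.8657%.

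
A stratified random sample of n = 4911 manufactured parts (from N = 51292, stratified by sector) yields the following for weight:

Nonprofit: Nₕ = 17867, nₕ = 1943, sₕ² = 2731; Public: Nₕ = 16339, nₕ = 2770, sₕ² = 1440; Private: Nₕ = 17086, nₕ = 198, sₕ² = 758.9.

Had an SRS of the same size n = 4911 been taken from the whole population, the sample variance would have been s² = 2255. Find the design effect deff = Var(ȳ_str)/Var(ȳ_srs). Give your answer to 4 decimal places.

1.4840

Var(ȳ_str) = Σ Wₕ²(1−fₕ)sₕ²/nₕ with Wₕ = Nₕ/51292:
  Nonprofit: (17867/51292)²·(1−1943/17867)·2731/1943 = 0.15200345
  Public: (16339/51292)²·(1−2770/16339)·1440/2770 = 0.043808337
  Private: (17086/51292)²·(1−198/17086)·758.9/198 = 0.42037678
  → Var(ȳ_str) = 0.61618857.
Var(ȳ_srs) = (1 − 4911/51292)·2255/4911 = 0.41520931.
deff = 0.61618857 / 0.41520931 = 1.4840.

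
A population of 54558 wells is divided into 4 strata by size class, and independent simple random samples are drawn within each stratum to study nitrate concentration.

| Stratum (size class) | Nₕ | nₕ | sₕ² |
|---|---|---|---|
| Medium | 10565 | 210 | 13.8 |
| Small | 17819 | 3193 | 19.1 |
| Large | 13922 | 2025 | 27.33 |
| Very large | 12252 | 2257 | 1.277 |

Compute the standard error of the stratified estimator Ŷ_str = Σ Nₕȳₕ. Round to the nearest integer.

Var(Ŷ_str) = Σₕ Nₕ²(1 − fₕ)sₕ²/nₕ.
Medium: 10565²·(1 − 210/10565)·13.8/210 = 7.1891806 × 10^6.
Small: 17819²·(1 − 3193/17819)·19.1/3193 = 1.5589901 × 10^6.
Large: 13922²·(1 − 2025/13922)·27.33/2025 = 2.235392 × 10^6.
Very large: 12252²·(1 − 2257/12252)·1.277/2257 = 69286.58.
Sum = 1.1052849 × 10^7.
SE = √(1.1052849 × 10^7) = 3325.

3325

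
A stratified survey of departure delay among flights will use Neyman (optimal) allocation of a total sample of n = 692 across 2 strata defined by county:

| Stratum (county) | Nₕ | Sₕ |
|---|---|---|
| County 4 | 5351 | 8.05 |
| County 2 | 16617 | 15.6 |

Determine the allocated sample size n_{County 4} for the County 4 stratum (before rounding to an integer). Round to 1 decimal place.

98.6

Neyman allocation: nₕ = n·NₕSₕ / Σⱼ NⱼSⱼ.
Σ NⱼSⱼ = 5351·8.05 + 16617·15.6 = 302300.75.
n_{County 4} = 692·5351·8.05 / 302300.75 = 98.6.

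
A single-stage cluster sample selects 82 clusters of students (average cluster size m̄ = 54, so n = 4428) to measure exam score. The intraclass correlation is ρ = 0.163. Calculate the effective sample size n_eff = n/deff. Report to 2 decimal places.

deff = 1 + (54 − 1)·0.163 = 1 + 8.639 = 9.639.
n_eff = 4428 / 9.639 = 459.38.

459.38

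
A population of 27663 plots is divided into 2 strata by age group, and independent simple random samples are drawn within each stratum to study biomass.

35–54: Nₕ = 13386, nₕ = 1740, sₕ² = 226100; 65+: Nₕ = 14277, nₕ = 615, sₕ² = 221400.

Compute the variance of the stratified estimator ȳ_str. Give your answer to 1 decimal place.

Var(ȳ_str) = Σₕ Wₕ²(1 − fₕ)sₕ²/nₕ with Wₕ = Nₕ/N, N = 27663.
35–54: Wₕ = 0.48389546; term = 0.48389546²·(1 − 0.12998655)·226100/1740 = 26.471611.
65+: Wₕ = 0.51610454; term = 0.51610454²·(1 − 0.04307628)·221400/615 = 91.760377.
Sum = 118.23199.

118.2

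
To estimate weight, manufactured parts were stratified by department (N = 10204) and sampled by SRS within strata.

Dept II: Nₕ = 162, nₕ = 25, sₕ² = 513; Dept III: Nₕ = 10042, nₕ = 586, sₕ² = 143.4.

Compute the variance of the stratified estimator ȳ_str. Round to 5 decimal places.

0.22755

Var(ȳ_str) = Σₕ Wₕ²(1 − fₕ)sₕ²/nₕ with Wₕ = Nₕ/N, N = 10204.
Dept II: Wₕ = 0.01587613; term = 0.01587613²·(1 − 0.15432099)·513/25 = 0.0043739321.
Dept III: Wₕ = 0.98412387; term = 0.98412387²·(1 − 0.05835491)·143.4/586 = 0.22317129.
Sum = 0.22754522.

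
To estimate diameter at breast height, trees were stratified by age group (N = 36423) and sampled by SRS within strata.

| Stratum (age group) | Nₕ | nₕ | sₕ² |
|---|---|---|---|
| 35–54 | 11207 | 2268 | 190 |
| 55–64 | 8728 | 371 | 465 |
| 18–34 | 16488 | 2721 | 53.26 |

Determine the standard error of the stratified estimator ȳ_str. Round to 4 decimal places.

0.2803

Var(ȳ_str) = Σₕ Wₕ²(1 − fₕ)sₕ²/nₕ with Wₕ = Nₕ/N, N = 36423.
35–54: Wₕ = 0.30769020; term = 0.30769020²·(1 − 0.20237352)·190/2268 = 0.0063261201.
55–64: Wₕ = 0.23962881; term = 0.23962881²·(1 − 0.04250687)·465/371 = 0.068911667.
18–34: Wₕ = 0.45268100; term = 0.45268100²·(1 − 0.16502911)·53.26/2721 = 0.0033491028.
Sum = 0.07858689.
SE = √(0.07858689) = 0.2803.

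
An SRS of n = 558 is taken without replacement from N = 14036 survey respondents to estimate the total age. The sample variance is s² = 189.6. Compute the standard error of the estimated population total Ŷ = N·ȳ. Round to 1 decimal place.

Var(Ŷ) = N²·Var(ȳ) = N²·(1 − n/N)·s²/n.
f = 558/14036 = 0.03975492; Var(ȳ) = 0.96024508·189.6/558 = 0.32627682.
Var(Ŷ) = 14036² · 0.32627682 = 6.4279567 × 10^7.
SE(Ŷ) = √(6.4279567 × 10^7) = 8017.5.

8017.5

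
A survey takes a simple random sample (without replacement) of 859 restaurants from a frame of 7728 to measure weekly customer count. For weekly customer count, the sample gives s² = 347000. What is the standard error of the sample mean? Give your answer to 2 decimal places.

18.95

Under SRS without replacement, Var(ȳ) = (1 − f)·s²/n with f = n/N = 859/7728 = 0.11115424.
Var(ȳ) = (1 − 0.11115424)·347000/859 = 0.88884576·403.95809 = 359.05643.
SE(ȳ) = √(359.05643) = 18.95.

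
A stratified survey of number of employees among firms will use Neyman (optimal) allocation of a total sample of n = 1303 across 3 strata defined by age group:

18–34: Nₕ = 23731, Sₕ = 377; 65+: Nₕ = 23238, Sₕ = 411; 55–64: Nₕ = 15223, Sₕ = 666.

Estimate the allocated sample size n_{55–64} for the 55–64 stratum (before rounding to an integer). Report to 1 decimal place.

461.3

Neyman allocation: nₕ = n·NₕSₕ / Σⱼ NⱼSⱼ.
Σ NⱼSⱼ = 23731·377 + 23238·411 + 15223·666 = 2.8635923 × 10^7.
n_{55–64} = 1303·15223·666 / (2.8635923 × 10^7) = 461.3.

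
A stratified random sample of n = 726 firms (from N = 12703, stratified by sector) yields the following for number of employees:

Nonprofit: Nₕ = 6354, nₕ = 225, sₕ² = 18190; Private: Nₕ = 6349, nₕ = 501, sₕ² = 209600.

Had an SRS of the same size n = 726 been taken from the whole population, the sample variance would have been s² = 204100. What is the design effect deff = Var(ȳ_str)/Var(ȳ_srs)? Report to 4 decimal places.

Var(ȳ_str) = Σ Wₕ²(1−fₕ)sₕ²/nₕ with Wₕ = Nₕ/12703:
  Nonprofit: (6354/12703)²·(1−225/6354)·18190/225 = 19.51077
  Private: (6349/12703)²·(1−501/6349)·209600/501 = 96.261727
  → Var(ȳ_str) = 115.7725.
Var(ȳ_srs) = (1 − 726/12703)·204100/726 = 265.06241.
deff = 115.7725 / 265.06241 = 0.4368.

0.4368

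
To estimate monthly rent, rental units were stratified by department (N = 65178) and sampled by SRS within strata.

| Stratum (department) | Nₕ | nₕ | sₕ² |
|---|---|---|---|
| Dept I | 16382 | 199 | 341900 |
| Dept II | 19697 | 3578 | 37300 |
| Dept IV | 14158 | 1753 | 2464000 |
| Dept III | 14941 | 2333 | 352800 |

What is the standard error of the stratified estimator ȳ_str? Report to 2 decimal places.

Var(ȳ_str) = Σₕ Wₕ²(1 − fₕ)sₕ²/nₕ with Wₕ = Nₕ/N, N = 65178.
Dept I: Wₕ = 0.25134248; term = 0.25134248²·(1 − 0.01214748)·341900/199 = 107.21855.
Dept II: Wₕ = 0.30220320; term = 0.30220320²·(1 − 0.18165203)·37300/3578 = 0.77912047.
Dept IV: Wₕ = 0.21722053; term = 0.21722053²·(1 − 0.12381692)·2464000/1753 = 58.110606.
Dept III: Wₕ = 0.22923379; term = 0.22923379²·(1 − 0.15614751)·352800/2333 = 6.7056.
Sum = 172.81388.
SE = √(172.81388) = 13.15.

13.15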